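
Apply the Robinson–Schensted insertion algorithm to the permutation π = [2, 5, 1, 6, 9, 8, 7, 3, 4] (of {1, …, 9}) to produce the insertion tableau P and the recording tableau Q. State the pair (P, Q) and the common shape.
P = [1, 3, 4, 7] / [2, 5, 6] / [8] / [9];  Q = [1, 2, 4, 5] / [3, 6, 9] / [7] / [8];  common shape = (4, 3, 1, 1)

Row-insert the values π_1, π_2, … into P one at a time, bumping the leftmost entry strictly greater than the inserted value down to the next row. The recording tableau Q records, in position (i, j), the step at which that cell was added to P.
  Insert 2 (step 1): P = [2];  Q = [1]
  Insert 5 (step 2): P = [2, 5];  Q = [1, 2]
  Insert 1 (step 3): P = [1, 5] / [2];  Q = [1, 2] / [3]
  Insert 6 (step 4): P = [1, 5, 6] / [2];  Q = [1, 2, 4] / [3]
  Insert 9 (step 5): P = [1, 5, 6, 9] / [2];  Q = [1, 2, 4, 5] / [3]
  Insert 8 (step 6): P = [1, 5, 6, 8] / [2, 9];  Q = [1, 2, 4, 5] / [3, 6]
  Insert 7 (step 7): P = [1, 5, 6, 7] / [2, 8] / [9];  Q = [1, 2, 4, 5] / [3, 6] / [7]
  Insert 3 (step 8): P = [1, 3, 6, 7] / [2, 5] / [8] / [9];  Q = [1, 2, 4, 5] / [3, 6] / [7] / [8]
  Insert 4 (step 9): P = [1, 3, 4, 7] / [2, 5, 6] / [8] / [9];  Q = [1, 2, 4, 5] / [3, 6, 9] / [7] / [8]
Final shape: (4, 3, 1, 1).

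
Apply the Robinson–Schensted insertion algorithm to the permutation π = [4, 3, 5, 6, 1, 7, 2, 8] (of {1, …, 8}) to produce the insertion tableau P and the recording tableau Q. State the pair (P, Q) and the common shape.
P = [1, 2, 6, 7, 8] / [3, 5] / [4];  Q = [1, 3, 4, 6, 8] / [2, 7] / [5];  common shape = (5, 2, 1)

Row-insert the values π_1, π_2, … into P one at a time, bumping the leftmost entry strictly greater than the inserted value down to the next row. The recording tableau Q records, in position (i, j), the step at which that cell was added to P.
  Insert 4 (step 1): P = [4];  Q = [1]
  Insert 3 (step 2): P = [3] / [4];  Q = [1] / [2]
  Insert 5 (step 3): P = [3, 5] / [4];  Q = [1, 3] / [2]
  Insert 6 (step 4): P = [3, 5, 6] / [4];  Q = [1, 3, 4] / [2]
  Insert 1 (step 5): P = [1, 5, 6] / [3] / [4];  Q = [1, 3, 4] / [2] / [5]
  Insert 7 (step 6): P = [1, 5, 6, 7] / [3] / [4];  Q = [1, 3, 4, 6] / [2] / [5]
  Insert 2 (step 7): P = [1, 2, 6, 7] / [3, 5] / [4];  Q = [1, 3, 4, 6] / [2, 7] / [5]
  Insert 8 (step 8): P = [1, 2, 6, 7, 8] / [3, 5] / [4];  Q = [1, 3, 4, 6, 8] / [2, 7] / [5]
Final shape: (5, 2, 1).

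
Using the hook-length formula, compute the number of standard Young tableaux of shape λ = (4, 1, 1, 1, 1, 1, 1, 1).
# SYT of shape (4, 1, 1, 1, 1, 1, 1, 1) = 120

Hook-length formula: f^λ = n! / Π hook(c), product over all cells c of the Young diagram. For λ = (4, 1, 1, 1, 1, 1, 1, 1), n = 11 boxes. Hook lengths by row (left-to-right, top-to-bottom): [11, 3, 2, 1]; [7]; [6]; [5]; [4]; [3]; [2]; [1]. Product of hooks = 332640. So f^λ = 11! / 332640 = 39916800 / 332640 = 120.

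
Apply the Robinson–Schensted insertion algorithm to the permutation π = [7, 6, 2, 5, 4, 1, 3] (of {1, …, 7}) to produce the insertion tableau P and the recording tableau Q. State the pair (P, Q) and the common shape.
P = [1, 3] / [2, 4] / [5] / [6] / [7];  Q = [1, 4] / [2, 7] / [3] / [5] / [6];  common shape = (2, 2, 1, 1, 1)

Row-insert the values π_1, π_2, … into P one at a time, bumping the leftmost entry strictly greater than the inserted value down to the next row. The recording tableau Q records, in position (i, j), the step at which that cell was added to P.
  Insert 7 (step 1): P = [7];  Q = [1]
  Insert 6 (step 2): P = [6] / [7];  Q = [1] / [2]
  Insert 2 (step 3): P = [2] / [6] / [7];  Q = [1] / [2] / [3]
  Insert 5 (step 4): P = [2, 5] / [6] / [7];  Q = [1, 4] / [2] / [3]
  Insert 4 (step 5): P = [2, 4] / [5] / [6] / [7];  Q = [1, 4] / [2] / [3] / [5]
  Insert 1 (step 6): P = [1, 4] / [2] / [5] / [6] / [7];  Q = [1, 4] / [2] / [3] / [5] / [6]
  Insert 3 (step 7): P = [1, 3] / [2, 4] / [5] / [6] / [7];  Q = [1, 4] / [2, 7] / [3] / [5] / [6]
Final shape: (2, 2, 1, 1, 1).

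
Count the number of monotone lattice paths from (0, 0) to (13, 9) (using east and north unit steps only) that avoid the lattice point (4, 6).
Number of paths = 451220

Total paths from (0, 0) to (13, 9): C(22, 13) = 497420. Paths through (4, 6): (paths (0, 0) → (4, 6)) × (paths (4, 6) → (13, 9)) = C(10, 4) · C(12, 9) = 210 · 220 = 46200. Avoidance count = 497420 − 46200 = 451220.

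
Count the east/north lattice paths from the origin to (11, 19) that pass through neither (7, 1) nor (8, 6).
Number of paths = 52913980

Inclusion–exclusion. Total paths: C(30, 11) = 54627300. Through P₁: C(8, 7)·C(22, 4) = 58520. Through P₂: C(14, 8)·C(16, 3) = 1681680. Since P₁ is strictly southwest of P₂, a monotone path through both must visit P₁ then P₂; paths through both = C(8, 7)·C(6, 1)·C(16, 3) = 26880. Avoid both = 54627300 − 58520 − 1681680 + 26880 = 52913980.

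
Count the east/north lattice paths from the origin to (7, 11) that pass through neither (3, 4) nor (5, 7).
Number of paths = 13644

Inclusion–exclusion. Total paths: C(18, 7) = 31824. Through P₁: C(7, 3)·C(11, 4) = 11550. Through P₂: C(12, 5)·C(6, 2) = 11880. Since P₁ is strictly southwest of P₂, a monotone path through both must visit P₁ then P₂; paths through both = C(7, 3)·C(5, 2)·C(6, 2) = 5250. Avoid both = 31824 − 11550 − 11880 + 5250 = 13644.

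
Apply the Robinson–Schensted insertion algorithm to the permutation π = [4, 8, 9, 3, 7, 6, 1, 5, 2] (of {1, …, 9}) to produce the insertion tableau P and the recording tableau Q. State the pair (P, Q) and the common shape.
P = [1, 2, 9] / [3, 5] / [4, 6] / [7] / [8];  Q = [1, 2, 3] / [4, 5] / [6, 8] / [7] / [9];  common shape = (3, 2, 2, 1, 1)

Row-insert the values π_1, π_2, … into P one at a time, bumping the leftmost entry strictly greater than the inserted value down to the next row. The recording tableau Q records, in position (i, j), the step at which that cell was added to P.
  Insert 4 (step 1): P = [4];  Q = [1]
  Insert 8 (step 2): P = [4, 8];  Q = [1, 2]
  Insert 9 (step 3): P = [4, 8, 9];  Q = [1, 2, 3]
  Insert 3 (step 4): P = [3, 8, 9] / [4];  Q = [1, 2, 3] / [4]
  Insert 7 (step 5): P = [3, 7, 9] / [4, 8];  Q = [1, 2, 3] / [4, 5]
  Insert 6 (step 6): P = [3, 6, 9] / [4, 7] / [8];  Q = [1, 2, 3] / [4, 5] / [6]
  Insert 1 (step 7): P = [1, 6, 9] / [3, 7] / [4] / [8];  Q = [1, 2, 3] / [4, 5] / [6] / [7]
  Insert 5 (step 8): P = [1, 5, 9] / [3, 6] / [4, 7] / [8];  Q = [1, 2, 3] / [4, 5] / [6, 8] / [7]
  Insert 2 (step 9): P = [1, 2, 9] / [3, 5] / [4, 6] / [7] / [8];  Q = [1, 2, 3] / [4, 5] / [6, 8] / [7] / [9]
Final shape: (3, 2, 2, 1, 1).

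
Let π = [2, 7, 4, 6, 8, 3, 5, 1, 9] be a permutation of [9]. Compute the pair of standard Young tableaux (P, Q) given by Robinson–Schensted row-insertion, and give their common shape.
P = [1, 3, 5, 8, 9] / [2, 6] / [4] / [7];  Q = [1, 2, 4, 5, 9] / [3, 7] / [6] / [8];  common shape = (5, 2, 1, 1)

Row-insert the values π_1, π_2, … into P one at a time, bumping the leftmost entry strictly greater than the inserted value down to the next row. The recording tableau Q records, in position (i, j), the step at which that cell was added to P.
  Insert 2 (step 1): P = [2];  Q = [1]
  Insert 7 (step 2): P = [2, 7];  Q = [1, 2]
  Insert 4 (step 3): P = [2, 4] / [7];  Q = [1, 2] / [3]
  Insert 6 (step 4): P = [2, 4, 6] / [7];  Q = [1, 2, 4] / [3]
  Insert 8 (step 5): P = [2, 4, 6, 8] / [7];  Q = [1, 2, 4, 5] / [3]
  Insert 3 (step 6): P = [2, 3, 6, 8] / [4] / [7];  Q = [1, 2, 4, 5] / [3] / [6]
  Insert 5 (step 7): P = [2, 3, 5, 8] / [4, 6] / [7];  Q = [1, 2, 4, 5] / [3, 7] / [6]
  Insert 1 (step 8): P = [1, 3, 5, 8] / [2, 6] / [4] / [7];  Q = [1, 2, 4, 5] / [3, 7] / [6] / [8]
  Insert 9 (step 9): P = [1, 3, 5, 8, 9] / [2, 6] / [4] / [7];  Q = [1, 2, 4, 5, 9] / [3, 7] / [6] / [8]
Final shape: (5, 2, 1, 1).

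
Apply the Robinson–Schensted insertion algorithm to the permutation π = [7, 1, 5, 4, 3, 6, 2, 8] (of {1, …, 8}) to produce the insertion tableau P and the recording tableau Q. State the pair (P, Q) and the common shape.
P = [1, 2, 6, 8] / [3] / [4] / [5] / [7];  Q = [1, 3, 6, 8] / [2] / [4] / [5] / [7];  common shape = (4, 1, 1, 1, 1)

Row-insert the values π_1, π_2, … into P one at a time, bumping the leftmost entry strictly greater than the inserted value down to the next row. The recording tableau Q records, in position (i, j), the step at which that cell was added to P.
  Insert 7 (step 1): P = [7];  Q = [1]
  Insert 1 (step 2): P = [1] / [7];  Q = [1] / [2]
  Insert 5 (step 3): P = [1, 5] / [7];  Q = [1, 3] / [2]
  Insert 4 (step 4): P = [1, 4] / [5] / [7];  Q = [1, 3] / [2] / [4]
  Insert 3 (step 5): P = [1, 3] / [4] / [5] / [7];  Q = [1, 3] / [2] / [4] / [5]
  Insert 6 (step 6): P = [1, 3, 6] / [4] / [5] / [7];  Q = [1, 3, 6] / [2] / [4] / [5]
  Insert 2 (step 7): P = [1, 2, 6] / [3] / [4] / [5] / [7];  Q = [1, 3, 6] / [2] / [4] / [5] / [7]
  Insert 8 (step 8): P = [1, 2, 6, 8] / [3] / [4] / [5] / [7];  Q = [1, 3, 6, 8] / [2] / [4] / [5] / [7]
Final shape: (4, 1, 1, 1, 1).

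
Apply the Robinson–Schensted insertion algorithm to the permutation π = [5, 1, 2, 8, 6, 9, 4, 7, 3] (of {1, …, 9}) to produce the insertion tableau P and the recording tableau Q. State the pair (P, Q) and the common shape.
P = [1, 2, 3, 7] / [4, 6, 9] / [5] / [8];  Q = [1, 3, 4, 6] / [2, 5, 8] / [7] / [9];  common shape = (4, 3, 1, 1)

Row-insert the values π_1, π_2, … into P one at a time, bumping the leftmost entry strictly greater than the inserted value down to the next row. The recording tableau Q records, in position (i, j), the step at which that cell was added to P.
  Insert 5 (step 1): P = [5];  Q = [1]
  Insert 1 (step 2): P = [1] / [5];  Q = [1] / [2]
  Insert 2 (step 3): P = [1, 2] / [5];  Q = [1, 3] / [2]
  Insert 8 (step 4): P = [1, 2, 8] / [5];  Q = [1, 3, 4] / [2]
  Insert 6 (step 5): P = [1, 2, 6] / [5, 8];  Q = [1, 3, 4] / [2, 5]
  Insert 9 (step 6): P = [1, 2, 6, 9] / [5, 8];  Q = [1, 3, 4, 6] / [2, 5]
  Insert 4 (step 7): P = [1, 2, 4, 9] / [5, 6] / [8];  Q = [1, 3, 4, 6] / [2, 5] / [7]
  Insert 7 (step 8): P = [1, 2, 4, 7] / [5, 6, 9] / [8];  Q = [1, 3, 4, 6] / [2, 5, 8] / [7]
  Insert 3 (step 9): P = [1, 2, 3, 7] / [4, 6, 9] / [5] / [8];  Q = [1, 3, 4, 6] / [2, 5, 8] / [7] / [9]
Final shape: (4, 3, 1, 1).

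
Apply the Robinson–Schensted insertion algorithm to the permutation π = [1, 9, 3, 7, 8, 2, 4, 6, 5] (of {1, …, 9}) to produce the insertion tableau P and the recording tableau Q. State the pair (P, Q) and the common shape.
P = [1, 2, 4, 5] / [3, 6, 8] / [7] / [9];  Q = [1, 2, 4, 5] / [3, 7, 8] / [6] / [9];  common shape = (4, 3, 1, 1)

Row-insert the values π_1, π_2, … into P one at a time, bumping the leftmost entry strictly greater than the inserted value down to the next row. The recording tableau Q records, in position (i, j), the step at which that cell was added to P.
  Insert 1 (step 1): P = [1];  Q = [1]
  Insert 9 (step 2): P = [1, 9];  Q = [1, 2]
  Insert 3 (step 3): P = [1, 3] / [9];  Q = [1, 2] / [3]
  Insert 7 (step 4): P = [1, 3, 7] / [9];  Q = [1, 2, 4] / [3]
  Insert 8 (step 5): P = [1, 3, 7, 8] / [9];  Q = [1, 2, 4, 5] / [3]
  Insert 2 (step 6): P = [1, 2, 7, 8] / [3] / [9];  Q = [1, 2, 4, 5] / [3] / [6]
  Insert 4 (step 7): P = [1, 2, 4, 8] / [3, 7] / [9];  Q = [1, 2, 4, 5] / [3, 7] / [6]
  Insert 6 (step 8): P = [1, 2, 4, 6] / [3, 7, 8] / [9];  Q = [1, 2, 4, 5] / [3, 7, 8] / [6]
  Insert 5 (step 9): P = [1, 2, 4, 5] / [3, 6, 8] / [7] / [9];  Q = [1, 2, 4, 5] / [3, 7, 8] / [6] / [9]
Final shape: (4, 3, 1, 1).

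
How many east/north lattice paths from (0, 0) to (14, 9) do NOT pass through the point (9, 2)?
Number of paths = 773630

Total paths from (0, 0) to (14, 9): C(23, 14) = 817190. Paths through (9, 2): (paths (0, 0) → (9, 2)) × (paths (9, 2) → (14, 9)) = C(11, 9) · C(12, 5) = 55 · 792 = 43560. Avoidance count = 817190 − 43560 = 773630.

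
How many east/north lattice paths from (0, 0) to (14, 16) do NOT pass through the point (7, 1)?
Number of paths = 144058323

Total paths from (0, 0) to (14, 16): C(30, 14) = 145422675. Paths through (7, 1): (paths (0, 0) → (7, 1)) × (paths (7, 1) → (14, 16)) = C(8, 7) · C(22, 7) = 8 · 170544 = 1364352. Avoidance count = 145422675 − 1364352 = 144058323.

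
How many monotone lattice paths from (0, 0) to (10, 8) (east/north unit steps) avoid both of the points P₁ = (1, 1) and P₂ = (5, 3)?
Number of paths = 14326

Inclusion–exclusion. Total paths: C(18, 10) = 43758. Through P₁: C(2, 1)·C(16, 9) = 22880. Through P₂: C(8, 5)·C(10, 5) = 14112. Since P₁ is strictly southwest of P₂, a monotone path through both must visit P₁ then P₂; paths through both = C(2, 1)·C(6, 4)·C(10, 5) = 7560. Avoid both = 43758 − 22880 − 14112 + 7560 = 14326.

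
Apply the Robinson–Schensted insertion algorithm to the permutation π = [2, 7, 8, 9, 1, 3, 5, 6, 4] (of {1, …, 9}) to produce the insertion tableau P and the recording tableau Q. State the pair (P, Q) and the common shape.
P = [1, 3, 4, 6] / [2, 5, 8, 9] / [7];  Q = [1, 2, 3, 4] / [5, 6, 7, 8] / [9];  common shape = (4, 4, 1)

Row-insert the values π_1, π_2, … into P one at a time, bumping the leftmost entry strictly greater than the inserted value down to the next row. The recording tableau Q records, in position (i, j), the step at which that cell was added to P.
  Insert 2 (step 1): P = [2];  Q = [1]
  Insert 7 (step 2): P = [2, 7];  Q = [1, 2]
  Insert 8 (step 3): P = [2, 7, 8];  Q = [1, 2, 3]
  Insert 9 (step 4): P = [2, 7, 8, 9];  Q = [1, 2, 3, 4]
  Insert 1 (step 5): P = [1, 7, 8, 9] / [2];  Q = [1, 2, 3, 4] / [5]
  Insert 3 (step 6): P = [1, 3, 8, 9] / [2, 7];  Q = [1, 2, 3, 4] / [5, 6]
  Insert 5 (step 7): P = [1, 3, 5, 9] / [2, 7, 8];  Q = [1, 2, 3, 4] / [5, 6, 7]
  Insert 6 (step 8): P = [1, 3, 5, 6] / [2, 7, 8, 9];  Q = [1, 2, 3, 4] / [5, 6, 7, 8]
  Insert 4 (step 9): P = [1, 3, 4, 6] / [2, 5, 8, 9] / [7];  Q = [1, 2, 3, 4] / [5, 6, 7, 8] / [9]
Final shape: (4, 4, 1).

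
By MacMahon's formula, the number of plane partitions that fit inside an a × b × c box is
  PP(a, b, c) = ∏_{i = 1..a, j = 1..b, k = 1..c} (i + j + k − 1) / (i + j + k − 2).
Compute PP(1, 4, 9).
PP(1, 4, 9) = 715

Evaluate the triple product over i = 1..1, j = 1..4, k = 1..9. The factors are (2/1) · (3/2) · (4/3) · (5/4) · (6/5) · (7/6) · (8/7) · (9/8) · … (36 factors total). The numerators and denominators telescope so the product is an integer; carrying out the multiplication exactly gives PP(1, 4, 9) = 715.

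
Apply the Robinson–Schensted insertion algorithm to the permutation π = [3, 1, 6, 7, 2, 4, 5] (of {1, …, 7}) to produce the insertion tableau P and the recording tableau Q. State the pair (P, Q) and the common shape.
P = [1, 2, 4, 5] / [3, 6, 7];  Q = [1, 3, 4, 7] / [2, 5, 6];  common shape = (4, 3)

Row-insert the values π_1, π_2, … into P one at a time, bumping the leftmost entry strictly greater than the inserted value down to the next row. The recording tableau Q records, in position (i, j), the step at which that cell was added to P.
  Insert 3 (step 1): P = [3];  Q = [1]
  Insert 1 (step 2): P = [1] / [3];  Q = [1] / [2]
  Insert 6 (step 3): P = [1, 6] / [3];  Q = [1, 3] / [2]
  Insert 7 (step 4): P = [1, 6, 7] / [3];  Q = [1, 3, 4] / [2]
  Insert 2 (step 5): P = [1, 2, 7] / [3, 6];  Q = [1, 3, 4] / [2, 5]
  Insert 4 (step 6): P = [1, 2, 4] / [3, 6, 7];  Q = [1, 3, 4] / [2, 5, 6]
  Insert 5 (step 7): P = [1, 2, 4, 5] / [3, 6, 7];  Q = [1, 3, 4, 7] / [2, 5, 6]
Final shape: (4, 3).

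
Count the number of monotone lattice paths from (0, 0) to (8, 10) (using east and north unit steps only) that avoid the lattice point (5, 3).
Number of paths = 37038

Total paths from (0, 0) to (8, 10): C(18, 8) = 43758. Paths through (5, 3): (paths (0, 0) → (5, 3)) × (paths (5, 3) → (8, 10)) = C(8, 5) · C(10, 3) = 56 · 120 = 6720. Avoidance count = 43758 − 6720 = 37038.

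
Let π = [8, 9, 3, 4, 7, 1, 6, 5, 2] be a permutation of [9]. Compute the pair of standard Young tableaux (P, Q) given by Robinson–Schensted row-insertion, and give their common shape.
P = [1, 2, 5] / [3, 4] / [6, 9] / [7] / [8];  Q = [1, 2, 5] / [3, 4] / [6, 7] / [8] / [9];  common shape = (3, 2, 2, 1, 1)

Row-insert the values π_1, π_2, … into P one at a time, bumping the leftmost entry strictly greater than the inserted value down to the next row. The recording tableau Q records, in position (i, j), the step at which that cell was added to P.
  Insert 8 (step 1): P = [8];  Q = [1]
  Insert 9 (step 2): P = [8, 9];  Q = [1, 2]
  Insert 3 (step 3): P = [3, 9] / [8];  Q = [1, 2] / [3]
  Insert 4 (step 4): P = [3, 4] / [8, 9];  Q = [1, 2] / [3, 4]
  Insert 7 (step 5): P = [3, 4, 7] / [8, 9];  Q = [1, 2, 5] / [3, 4]
  Insert 1 (step 6): P = [1, 4, 7] / [3, 9] / [8];  Q = [1, 2, 5] / [3, 4] / [6]
  Insert 6 (step 7): P = [1, 4, 6] / [3, 7] / [8, 9];  Q = [1, 2, 5] / [3, 4] / [6, 7]
  Insert 5 (step 8): P = [1, 4, 5] / [3, 6] / [7, 9] / [8];  Q = [1, 2, 5] / [3, 4] / [6, 7] / [8]
  Insert 2 (step 9): P = [1, 2, 5] / [3, 4] / [6, 9] / [7] / [8];  Q = [1, 2, 5] / [3, 4] / [6, 7] / [8] / [9]
Final shape: (3, 2, 2, 1, 1).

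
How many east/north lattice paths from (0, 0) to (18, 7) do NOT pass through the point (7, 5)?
Number of paths = 418924

Total paths from (0, 0) to (18, 7): C(25, 18) = 480700. Paths through (7, 5): (paths (0, 0) → (7, 5)) × (paths (7, 5) → (18, 7)) = C(12, 7) · C(13, 11) = 792 · 78 = 61776. Avoidance count = 480700 − 61776 = 418924.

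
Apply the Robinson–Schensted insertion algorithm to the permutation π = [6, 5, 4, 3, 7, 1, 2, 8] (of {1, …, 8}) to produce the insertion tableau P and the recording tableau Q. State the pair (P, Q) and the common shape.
P = [1, 2, 8] / [3, 7] / [4] / [5] / [6];  Q = [1, 5, 8] / [2, 7] / [3] / [4] / [6];  common shape = (3, 2, 1, 1, 1)

Row-insert the values π_1, π_2, … into P one at a time, bumping the leftmost entry strictly greater than the inserted value down to the next row. The recording tableau Q records, in position (i, j), the step at which that cell was added to P.
  Insert 6 (step 1): P = [6];  Q = [1]
  Insert 5 (step 2): P = [5] / [6];  Q = [1] / [2]
  Insert 4 (step 3): P = [4] / [5] / [6];  Q = [1] / [2] / [3]
  Insert 3 (step 4): P = [3] / [4] / [5] / [6];  Q = [1] / [2] / [3] / [4]
  Insert 7 (step 5): P = [3, 7] / [4] / [5] / [6];  Q = [1, 5] / [2] / [3] / [4]
  Insert 1 (step 6): P = [1, 7] / [3] / [4] / [5] / [6];  Q = [1, 5] / [2] / [3] / [4] / [6]
  Insert 2 (step 7): P = [1, 2] / [3, 7] / [4] / [5] / [6];  Q = [1, 5] / [2, 7] / [3] / [4] / [6]
  Insert 8 (step 8): P = [1, 2, 8] / [3, 7] / [4] / [5] / [6];  Q = [1, 5, 8] / [2, 7] / [3] / [4] / [6]
Final shape: (3, 2, 1, 1, 1).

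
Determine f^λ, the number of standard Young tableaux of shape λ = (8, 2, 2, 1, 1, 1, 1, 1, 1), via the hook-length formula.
# SYT of shape (8, 2, 2, 1, 1, 1, 1, 1, 1) = 595595

Hook-length formula: f^λ = n! / Π hook(c), product over all cells c of the Young diagram. For λ = (8, 2, 2, 1, 1, 1, 1, 1, 1), n = 18 boxes. Hook lengths by row (left-to-right, top-to-bottom): [16, 9, 6, 5, 4, 3, 2, 1]; [9, 2]; [8, 1]; [6]; [5]; [4]; [3]; [2]; [1]. Product of hooks = 10749542400. So f^λ = 18! / 10749542400 = 6402373705728000 / 10749542400 = 595595.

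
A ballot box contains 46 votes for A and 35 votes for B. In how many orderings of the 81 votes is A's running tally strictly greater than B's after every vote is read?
Strict-lead orderings = 13845800398304123289040

Total orderings of the 81 votes with 46 for A: C(81, 46) = 101955439296603089673840. By the Bertrand ballot formula (Cycle Lemma / reflection principle), the number of orderings in which A is strictly ahead of B throughout is (p − q)/(p + q) · C(p + q, p) = (46 − 35)/(46 + 35) · 101955439296603089673840 = 13845800398304123289040.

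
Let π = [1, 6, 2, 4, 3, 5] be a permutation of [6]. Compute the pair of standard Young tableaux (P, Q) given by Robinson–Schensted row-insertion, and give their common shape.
P = [1, 2, 3, 5] / [4] / [6];  Q = [1, 2, 4, 6] / [3] / [5];  common shape = (4, 1, 1)

Row-insert the values π_1, π_2, … into P one at a time, bumping the leftmost entry strictly greater than the inserted value down to the next row. The recording tableau Q records, in position (i, j), the step at which that cell was added to P.
  Insert 1 (step 1): P = [1];  Q = [1]
  Insert 6 (step 2): P = [1, 6];  Q = [1, 2]
  Insert 2 (step 3): P = [1, 2] / [6];  Q = [1, 2] / [3]
  Insert 4 (step 4): P = [1, 2, 4] / [6];  Q = [1, 2, 4] / [3]
  Insert 3 (step 5): P = [1, 2, 3] / [4] / [6];  Q = [1, 2, 4] / [3] / [5]
  Insert 5 (step 6): P = [1, 2, 3, 5] / [4] / [6];  Q = [1, 2, 4, 6] / [3] / [5]
Final shape: (4, 1, 1).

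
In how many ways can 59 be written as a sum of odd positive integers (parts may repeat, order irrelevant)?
p_odd(59) = 9792

Enumerate partitions using only odd parts via the recurrence o(n, m) = o(n, m−2) + o(n−m, m) over odd m, starting from the largest odd part ≤ n. This gives p_odd(59) = 9792. (Euler's theorem: equals the count of distinct-part partitions.)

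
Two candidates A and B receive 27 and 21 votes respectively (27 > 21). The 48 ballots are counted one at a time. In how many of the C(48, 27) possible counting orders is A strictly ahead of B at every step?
Strict-lead orderings = 2789279908316

Total orderings of the 48 votes with 27 for A: C(48, 27) = 22314239266528. By the Bertrand ballot formula (Cycle Lemma / reflection principle), the number of orderings in which A is strictly ahead of B throughout is (p − q)/(p + q) · C(p + q, p) = (27 − 21)/(27 + 21) · 22314239266528 = 2789279908316.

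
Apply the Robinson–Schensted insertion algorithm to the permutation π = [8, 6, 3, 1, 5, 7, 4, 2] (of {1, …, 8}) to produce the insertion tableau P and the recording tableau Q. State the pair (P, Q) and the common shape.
P = [1, 2, 7] / [3, 4] / [5] / [6] / [8];  Q = [1, 5, 6] / [2, 7] / [3] / [4] / [8];  common shape = (3, 2, 1, 1, 1)

Row-insert the values π_1, π_2, … into P one at a time, bumping the leftmost entry strictly greater than the inserted value down to the next row. The recording tableau Q records, in position (i, j), the step at which that cell was added to P.
  Insert 8 (step 1): P = [8];  Q = [1]
  Insert 6 (step 2): P = [6] / [8];  Q = [1] / [2]
  Insert 3 (step 3): P = [3] / [6] / [8];  Q = [1] / [2] / [3]
  Insert 1 (step 4): P = [1] / [3] / [6] / [8];  Q = [1] / [2] / [3] / [4]
  Insert 5 (step 5): P = [1, 5] / [3] / [6] / [8];  Q = [1, 5] / [2] / [3] / [4]
  Insert 7 (step 6): P = [1, 5, 7] / [3] / [6] / [8];  Q = [1, 5, 6] / [2] / [3] / [4]
  Insert 4 (step 7): P = [1, 4, 7] / [3, 5] / [6] / [8];  Q = [1, 5, 6] / [2, 7] / [3] / [4]
  Insert 2 (step 8): P = [1, 2, 7] / [3, 4] / [5] / [6] / [8];  Q = [1, 5, 6] / [2, 7] / [3] / [4] / [8]
Final shape: (3, 2, 1, 1, 1).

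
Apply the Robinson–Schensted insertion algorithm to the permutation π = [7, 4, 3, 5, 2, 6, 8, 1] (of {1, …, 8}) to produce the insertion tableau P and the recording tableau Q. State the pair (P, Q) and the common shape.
P = [1, 5, 6, 8] / [2] / [3] / [4] / [7];  Q = [1, 4, 6, 7] / [2] / [3] / [5] / [8];  common shape = (4, 1, 1, 1, 1)

Row-insert the values π_1, π_2, … into P one at a time, bumping the leftmost entry strictly greater than the inserted value down to the next row. The recording tableau Q records, in position (i, j), the step at which that cell was added to P.
  Insert 7 (step 1): P = [7];  Q = [1]
  Insert 4 (step 2): P = [4] / [7];  Q = [1] / [2]
  Insert 3 (step 3): P = [3] / [4] / [7];  Q = [1] / [2] / [3]
  Insert 5 (step 4): P = [3, 5] / [4] / [7];  Q = [1, 4] / [2] / [3]
  Insert 2 (step 5): P = [2, 5] / [3] / [4] / [7];  Q = [1, 4] / [2] / [3] / [5]
  Insert 6 (step 6): P = [2, 5, 6] / [3] / [4] / [7];  Q = [1, 4, 6] / [2] / [3] / [5]
  Insert 8 (step 7): P = [2, 5, 6, 8] / [3] / [4] / [7];  Q = [1, 4, 6, 7] / [2] / [3] / [5]
  Insert 1 (step 8): P = [1, 5, 6, 8] / [2] / [3] / [4] / [7];  Q = [1, 4, 6, 7] / [2] / [3] / [5] / [8]
Final shape: (4, 1, 1, 1, 1).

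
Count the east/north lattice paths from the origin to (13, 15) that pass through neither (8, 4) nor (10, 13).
Number of paths = 24111590

Inclusion–exclusion. Total paths: C(28, 13) = 37442160. Through P₁: C(12, 8)·C(16, 5) = 2162160. Through P₂: C(23, 10)·C(5, 3) = 11440660. Since P₁ is strictly southwest of P₂, a monotone path through both must visit P₁ then P₂; paths through both = C(12, 8)·C(11, 2)·C(5, 3) = 272250. Avoid both = 37442160 − 2162160 − 11440660 + 272250 = 24111590.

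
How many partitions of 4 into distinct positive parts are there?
q(4) = 2

List partitions of 4 into distinct parts: 4, 3+1. There are q(4) = 2. (Euler: this equals the number of odd-part partitions of 4.)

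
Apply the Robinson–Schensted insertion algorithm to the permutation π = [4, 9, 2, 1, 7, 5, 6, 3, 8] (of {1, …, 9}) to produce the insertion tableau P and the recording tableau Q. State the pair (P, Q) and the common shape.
P = [1, 3, 6, 8] / [2, 5] / [4, 7] / [9];  Q = [1, 2, 7, 9] / [3, 5] / [4, 6] / [8];  common shape = (4, 2, 2, 1)

Row-insert the values π_1, π_2, … into P one at a time, bumping the leftmost entry strictly greater than the inserted value down to the next row. The recording tableau Q records, in position (i, j), the step at which that cell was added to P.
  Insert 4 (step 1): P = [4];  Q = [1]
  Insert 9 (step 2): P = [4, 9];  Q = [1, 2]
  Insert 2 (step 3): P = [2, 9] / [4];  Q = [1, 2] / [3]
  Insert 1 (step 4): P = [1, 9] / [2] / [4];  Q = [1, 2] / [3] / [4]
  Insert 7 (step 5): P = [1, 7] / [2, 9] / [4];  Q = [1, 2] / [3, 5] / [4]
  Insert 5 (step 6): P = [1, 5] / [2, 7] / [4, 9];  Q = [1, 2] / [3, 5] / [4, 6]
  Insert 6 (step 7): P = [1, 5, 6] / [2, 7] / [4, 9];  Q = [1, 2, 7] / [3, 5] / [4, 6]
  Insert 3 (step 8): P = [1, 3, 6] / [2, 5] / [4, 7] / [9];  Q = [1, 2, 7] / [3, 5] / [4, 6] / [8]
  Insert 8 (step 9): P = [1, 3, 6, 8] / [2, 5] / [4, 7] / [9];  Q = [1, 2, 7, 9] / [3, 5] / [4, 6] / [8]
Final shape: (4, 2, 2, 1).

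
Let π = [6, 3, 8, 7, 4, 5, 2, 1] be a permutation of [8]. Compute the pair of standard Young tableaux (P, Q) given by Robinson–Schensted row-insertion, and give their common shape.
P = [1, 4, 5] / [2, 7] / [3] / [6] / [8];  Q = [1, 3, 6] / [2, 4] / [5] / [7] / [8];  common shape = (3, 2, 1, 1, 1)

Row-insert the values π_1, π_2, … into P one at a time, bumping the leftmost entry strictly greater than the inserted value down to the next row. The recording tableau Q records, in position (i, j), the step at which that cell was added to P.
  Insert 6 (step 1): P = [6];  Q = [1]
  Insert 3 (step 2): P = [3] / [6];  Q = [1] / [2]
  Insert 8 (step 3): P = [3, 8] / [6];  Q = [1, 3] / [2]
  Insert 7 (step 4): P = [3, 7] / [6, 8];  Q = [1, 3] / [2, 4]
  Insert 4 (step 5): P = [3, 4] / [6, 7] / [8];  Q = [1, 3] / [2, 4] / [5]
  Insert 5 (step 6): P = [3, 4, 5] / [6, 7] / [8];  Q = [1, 3, 6] / [2, 4] / [5]
  Insert 2 (step 7): P = [2, 4, 5] / [3, 7] / [6] / [8];  Q = [1, 3, 6] / [2, 4] / [5] / [7]
  Insert 1 (step 8): P = [1, 4, 5] / [2, 7] / [3] / [6] / [8];  Q = [1, 3, 6] / [2, 4] / [5] / [7] / [8]
Final shape: (3, 2, 1, 1, 1).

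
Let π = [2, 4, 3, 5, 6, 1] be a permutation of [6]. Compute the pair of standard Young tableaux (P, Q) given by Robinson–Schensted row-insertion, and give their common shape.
P = [1, 3, 5, 6] / [2] / [4];  Q = [1, 2, 4, 5] / [3] / [6];  common shape = (4, 1, 1)

Row-insert the values π_1, π_2, … into P one at a time, bumping the leftmost entry strictly greater than the inserted value down to the next row. The recording tableau Q records, in position (i, j), the step at which that cell was added to P.
  Insert 2 (step 1): P = [2];  Q = [1]
  Insert 4 (step 2): P = [2, 4];  Q = [1, 2]
  Insert 3 (step 3): P = [2, 3] / [4];  Q = [1, 2] / [3]
  Insert 5 (step 4): P = [2, 3, 5] / [4];  Q = [1, 2, 4] / [3]
  Insert 6 (step 5): P = [2, 3, 5, 6] / [4];  Q = [1, 2, 4, 5] / [3]
  Insert 1 (step 6): P = [1, 3, 5, 6] / [2] / [4];  Q = [1, 2, 4, 5] / [3] / [6]
Final shape: (4, 1, 1).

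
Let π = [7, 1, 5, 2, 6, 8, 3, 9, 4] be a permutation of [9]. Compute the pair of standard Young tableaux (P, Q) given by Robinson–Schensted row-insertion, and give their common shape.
P = [1, 2, 3, 4, 9] / [5, 6, 8] / [7];  Q = [1, 3, 5, 6, 8] / [2, 7, 9] / [4];  common shape = (5, 3, 1)

Row-insert the values π_1, π_2, … into P one at a time, bumping the leftmost entry strictly greater than the inserted value down to the next row. The recording tableau Q records, in position (i, j), the step at which that cell was added to P.
  Insert 7 (step 1): P = [7];  Q = [1]
  Insert 1 (step 2): P = [1] / [7];  Q = [1] / [2]
  Insert 5 (step 3): P = [1, 5] / [7];  Q = [1, 3] / [2]
  Insert 2 (step 4): P = [1, 2] / [5] / [7];  Q = [1, 3] / [2] / [4]
  Insert 6 (step 5): P = [1, 2, 6] / [5] / [7];  Q = [1, 3, 5] / [2] / [4]
  Insert 8 (step 6): P = [1, 2, 6, 8] / [5] / [7];  Q = [1, 3, 5, 6] / [2] / [4]
  Insert 3 (step 7): P = [1, 2, 3, 8] / [5, 6] / [7];  Q = [1, 3, 5, 6] / [2, 7] / [4]
  Insert 9 (step 8): P = [1, 2, 3, 8, 9] / [5, 6] / [7];  Q = [1, 3, 5, 6, 8] / [2, 7] / [4]
  Insert 4 (step 9): P = [1, 2, 3, 4, 9] / [5, 6, 8] / [7];  Q = [1, 3, 5, 6, 8] / [2, 7, 9] / [4]
Final shape: (5, 3, 1).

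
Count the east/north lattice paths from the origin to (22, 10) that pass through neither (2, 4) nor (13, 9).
Number of paths = 56739790

Inclusion–exclusion. Total paths: C(32, 22) = 64512240. Through P₁: C(6, 2)·C(26, 20) = 3453450. Through P₂: C(22, 13)·C(10, 9) = 4974200. Since P₁ is strictly southwest of P₂, a monotone path through both must visit P₁ then P₂; paths through both = C(6, 2)·C(16, 11)·C(10, 9) = 655200. Avoid both = 64512240 − 3453450 − 4974200 + 655200 = 56739790.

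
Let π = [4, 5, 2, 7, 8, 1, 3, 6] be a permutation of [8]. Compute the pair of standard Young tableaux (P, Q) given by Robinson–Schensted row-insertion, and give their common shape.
P = [1, 3, 6, 8] / [2, 5, 7] / [4];  Q = [1, 2, 4, 5] / [3, 7, 8] / [6];  common shape = (4, 3, 1)

Row-insert the values π_1, π_2, … into P one at a time, bumping the leftmost entry strictly greater than the inserted value down to the next row. The recording tableau Q records, in position (i, j), the step at which that cell was added to P.
  Insert 4 (step 1): P = [4];  Q = [1]
  Insert 5 (step 2): P = [4, 5];  Q = [1, 2]
  Insert 2 (step 3): P = [2, 5] / [4];  Q = [1, 2] / [3]
  Insert 7 (step 4): P = [2, 5, 7] / [4];  Q = [1, 2, 4] / [3]
  Insert 8 (step 5): P = [2, 5, 7, 8] / [4];  Q = [1, 2, 4, 5] / [3]
  Insert 1 (step 6): P = [1, 5, 7, 8] / [2] / [4];  Q = [1, 2, 4, 5] / [3] / [6]
  Insert 3 (step 7): P = [1, 3, 7, 8] / [2, 5] / [4];  Q = [1, 2, 4, 5] / [3, 7] / [6]
  Insert 6 (step 8): P = [1, 3, 6, 8] / [2, 5, 7] / [4];  Q = [1, 2, 4, 5] / [3, 7, 8] / [6]
Final shape: (4, 3, 1).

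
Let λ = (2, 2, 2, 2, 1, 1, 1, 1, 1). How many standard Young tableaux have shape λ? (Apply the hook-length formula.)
# SYT of shape (2, 2, 2, 2, 1, 1, 1, 1, 1) = 429

Hook-length formula: f^λ = n! / Π hook(c), product over all cells c of the Young diagram. For λ = (2, 2, 2, 2, 1, 1, 1, 1, 1), n = 13 boxes. Hook lengths by row (left-to-right, top-to-bottom): [10, 4]; [9, 3]; [8, 2]; [7, 1]; [5]; [4]; [3]; [2]; [1]. Product of hooks = 14515200. So f^λ = 13! / 14515200 = 6227020800 / 14515200 = 429.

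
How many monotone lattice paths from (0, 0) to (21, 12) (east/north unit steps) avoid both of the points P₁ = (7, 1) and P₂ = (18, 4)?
Number of paths = 318431625

Inclusion–exclusion. Total paths: C(33, 21) = 354817320. Through P₁: C(8, 7)·C(25, 14) = 35659200. Through P₂: C(22, 18)·C(11, 3) = 1206975. Since P₁ is strictly southwest of P₂, a monotone path through both must visit P₁ then P₂; paths through both = C(8, 7)·C(14, 11)·C(11, 3) = 480480. Avoid both = 354817320 − 35659200 − 1206975 + 480480 = 318431625.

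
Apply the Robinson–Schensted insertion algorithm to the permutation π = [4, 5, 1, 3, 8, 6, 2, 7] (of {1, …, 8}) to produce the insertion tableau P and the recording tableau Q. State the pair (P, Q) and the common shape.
P = [1, 2, 6, 7] / [3, 5, 8] / [4];  Q = [1, 2, 5, 8] / [3, 4, 6] / [7];  common shape = (4, 3, 1)

Row-insert the values π_1, π_2, … into P one at a time, bumping the leftmost entry strictly greater than the inserted value down to the next row. The recording tableau Q records, in position (i, j), the step at which that cell was added to P.
  Insert 4 (step 1): P = [4];  Q = [1]
  Insert 5 (step 2): P = [4, 5];  Q = [1, 2]
  Insert 1 (step 3): P = [1, 5] / [4];  Q = [1, 2] / [3]
  Insert 3 (step 4): P = [1, 3] / [4, 5];  Q = [1, 2] / [3, 4]
  Insert 8 (step 5): P = [1, 3, 8] / [4, 5];  Q = [1, 2, 5] / [3, 4]
  Insert 6 (step 6): P = [1, 3, 6] / [4, 5, 8];  Q = [1, 2, 5] / [3, 4, 6]
  Insert 2 (step 7): P = [1, 2, 6] / [3, 5, 8] / [4];  Q = [1, 2, 5] / [3, 4, 6] / [7]
  Insert 7 (step 8): P = [1, 2, 6, 7] / [3, 5, 8] / [4];  Q = [1, 2, 5, 8] / [3, 4, 6] / [7]
Final shape: (4, 3, 1).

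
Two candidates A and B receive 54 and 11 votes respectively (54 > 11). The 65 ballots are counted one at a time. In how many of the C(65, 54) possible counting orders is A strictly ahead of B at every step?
Strict-lead orderings = 592122567008

Total orderings of the 65 votes with 54 for A: C(65, 54) = 895068996640. By the Bertrand ballot formula (Cycle Lemma / reflection principle), the number of orderings in which A is strictly ahead of B throughout is (p − q)/(p + q) · C(p + q, p) = (54 − 11)/(54 + 11) · 895068996640 = 592122567008.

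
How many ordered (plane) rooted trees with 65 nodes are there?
C_64 = 368479169875816659479009042713546950

These ordered rooted trees are counted by the Catalan number C_n = (1/(n + 1)) · C(2n, n). For n = 64: C_64 = (1/65) · C(128, 64) = 23951146041928082866135587776380551750/65 = 368479169875816659479009042713546950.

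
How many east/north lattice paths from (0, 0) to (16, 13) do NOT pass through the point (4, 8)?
Number of paths = 64800855

Total paths from (0, 0) to (16, 13): C(29, 16) = 67863915. Paths through (4, 8): (paths (0, 0) → (4, 8)) × (paths (4, 8) → (16, 13)) = C(12, 4) · C(17, 12) = 495 · 6188 = 3063060. Avoidance count = 67863915 − 3063060 = 64800855.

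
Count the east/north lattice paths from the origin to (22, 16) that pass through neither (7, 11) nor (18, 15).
Number of paths = 16777982334

Inclusion–exclusion. Total paths: C(38, 22) = 22239974430. Through P₁: C(18, 7)·C(20, 15) = 493399296. Through P₂: C(33, 18)·C(5, 4) = 5185791600. Since P₁ is strictly southwest of P₂, a monotone path through both must visit P₁ then P₂; paths through both = C(18, 7)·C(15, 11)·C(5, 4) = 217198800. Avoid both = 22239974430 − 493399296 − 5185791600 + 217198800 = 16777982334.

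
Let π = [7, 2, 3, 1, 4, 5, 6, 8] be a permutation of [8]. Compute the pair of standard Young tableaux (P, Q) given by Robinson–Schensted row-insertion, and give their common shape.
P = [1, 3, 4, 5, 6, 8] / [2] / [7];  Q = [1, 3, 5, 6, 7, 8] / [2] / [4];  common shape = (6, 1, 1)

Row-insert the values π_1, π_2, … into P one at a time, bumping the leftmost entry strictly greater than the inserted value down to the next row. The recording tableau Q records, in position (i, j), the step at which that cell was added to P.
  Insert 7 (step 1): P = [7];  Q = [1]
  Insert 2 (step 2): P = [2] / [7];  Q = [1] / [2]
  Insert 3 (step 3): P = [2, 3] / [7];  Q = [1, 3] / [2]
  Insert 1 (step 4): P = [1, 3] / [2] / [7];  Q = [1, 3] / [2] / [4]
  Insert 4 (step 5): P = [1, 3, 4] / [2] / [7];  Q = [1, 3, 5] / [2] / [4]
  Insert 5 (step 6): P = [1, 3, 4, 5] / [2] / [7];  Q = [1, 3, 5, 6] / [2] / [4]
  Insert 6 (step 7): P = [1, 3, 4, 5, 6] / [2] / [7];  Q = [1, 3, 5, 6, 7] / [2] / [4]
  Insert 8 (step 8): P = [1, 3, 4, 5, 6, 8] / [2] / [7];  Q = [1, 3, 5, 6, 7, 8] / [2] / [4]
Final shape: (6, 1, 1).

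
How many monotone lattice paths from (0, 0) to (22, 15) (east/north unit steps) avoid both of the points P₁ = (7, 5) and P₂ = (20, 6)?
Number of paths = 6763289030

Inclusion–exclusion. Total paths: C(37, 22) = 9364199760. Through P₁: C(12, 7)·C(25, 15) = 2588857920. Through P₂: C(26, 20)·C(11, 2) = 12662650. Since P₁ is strictly southwest of P₂, a monotone path through both must visit P₁ then P₂; paths through both = C(12, 7)·C(14, 13)·C(11, 2) = 609840. Avoid both = 9364199760 − 2588857920 − 12662650 + 609840 = 6763289030.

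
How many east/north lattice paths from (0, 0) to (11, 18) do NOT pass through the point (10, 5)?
Number of paths = 34555248

Total paths from (0, 0) to (11, 18): C(29, 11) = 34597290. Paths through (10, 5): (paths (0, 0) → (10, 5)) × (paths (10, 5) → (11, 18)) = C(15, 10) · C(14, 1) = 3003 · 14 = 42042. Avoidance count = 34597290 − 42042 = 34555248.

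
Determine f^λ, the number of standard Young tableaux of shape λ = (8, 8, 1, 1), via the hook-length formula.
# SYT of shape (8, 8, 1, 1) = 143208

Hook-length formula: f^λ = n! / Π hook(c), product over all cells c of the Young diagram. For λ = (8, 8, 1, 1), n = 18 boxes. Hook lengths by row (left-to-right, top-to-bottom): [11, 8, 7, 6, 5, 4, 3, 2]; [10, 7, 6, 5, 4, 3, 2, 1]; [2]; [1]. Product of hooks = 44706816000. So f^λ = 18! / 44706816000 = 6402373705728000 / 44706816000 = 143208.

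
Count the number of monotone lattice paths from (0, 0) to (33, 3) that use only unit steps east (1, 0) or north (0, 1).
Number of paths = 7140

A monotone lattice path from (0, 0) to (33, 3) consists of 33 east steps and 3 north steps in some order, so it is determined by which 33 of the 36 steps are east. The count is C(36, 33) = 7140.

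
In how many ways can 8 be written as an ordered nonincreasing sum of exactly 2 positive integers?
p(8, 2 parts) = 4

Partitions of n into exactly k parts ↔ partitions of n − k into at most k parts (subtract 1 from each part). For n = 8, k = 2, the partitions are: 7+1, 6+2, 5+3, 4+4. Count = 4.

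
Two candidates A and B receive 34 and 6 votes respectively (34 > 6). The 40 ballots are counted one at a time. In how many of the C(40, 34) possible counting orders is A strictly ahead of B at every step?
Strict-lead orderings = 2686866

Total orderings of the 40 votes with 34 for A: C(40, 34) = 3838380. By the Bertrand ballot formula (Cycle Lemma / reflection principle), the number of orderings in which A is strictly ahead of B throughout is (p − q)/(p + q) · C(p + q, p) = (34 − 6)/(34 + 6) · 3838380 = 2686866.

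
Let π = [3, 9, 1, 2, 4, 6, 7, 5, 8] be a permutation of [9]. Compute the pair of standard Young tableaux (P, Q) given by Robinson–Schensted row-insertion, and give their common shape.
P = [1, 2, 4, 5, 7, 8] / [3, 6] / [9];  Q = [1, 2, 5, 6, 7, 9] / [3, 4] / [8];  common shape = (6, 2, 1)

Row-insert the values π_1, π_2, … into P one at a time, bumping the leftmost entry strictly greater than the inserted value down to the next row. The recording tableau Q records, in position (i, j), the step at which that cell was added to P.
  Insert 3 (step 1): P = [3];  Q = [1]
  Insert 9 (step 2): P = [3, 9];  Q = [1, 2]
  Insert 1 (step 3): P = [1, 9] / [3];  Q = [1, 2] / [3]
  Insert 2 (step 4): P = [1, 2] / [3, 9];  Q = [1, 2] / [3, 4]
  Insert 4 (step 5): P = [1, 2, 4] / [3, 9];  Q = [1, 2, 5] / [3, 4]
  Insert 6 (step 6): P = [1, 2, 4, 6] / [3, 9];  Q = [1, 2, 5, 6] / [3, 4]
  Insert 7 (step 7): P = [1, 2, 4, 6, 7] / [3, 9];  Q = [1, 2, 5, 6, 7] / [3, 4]
  Insert 5 (step 8): P = [1, 2, 4, 5, 7] / [3, 6] / [9];  Q = [1, 2, 5, 6, 7] / [3, 4] / [8]
  Insert 8 (step 9): P = [1, 2, 4, 5, 7, 8] / [3, 6] / [9];  Q = [1, 2, 5, 6, 7, 9] / [3, 4] / [8]
Final shape: (6, 2, 1).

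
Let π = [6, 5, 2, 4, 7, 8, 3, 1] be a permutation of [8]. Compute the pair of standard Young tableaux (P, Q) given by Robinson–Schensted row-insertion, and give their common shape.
P = [1, 3, 7, 8] / [2] / [4] / [5] / [6];  Q = [1, 4, 5, 6] / [2] / [3] / [7] / [8];  common shape = (4, 1, 1, 1, 1)

Row-insert the values π_1, π_2, … into P one at a time, bumping the leftmost entry strictly greater than the inserted value down to the next row. The recording tableau Q records, in position (i, j), the step at which that cell was added to P.
  Insert 6 (step 1): P = [6];  Q = [1]
  Insert 5 (step 2): P = [5] / [6];  Q = [1] / [2]
  Insert 2 (step 3): P = [2] / [5] / [6];  Q = [1] / [2] / [3]
  Insert 4 (step 4): P = [2, 4] / [5] / [6];  Q = [1, 4] / [2] / [3]
  Insert 7 (step 5): P = [2, 4, 7] / [5] / [6];  Q = [1, 4, 5] / [2] / [3]
  Insert 8 (step 6): P = [2, 4, 7, 8] / [5] / [6];  Q = [1, 4, 5, 6] / [2] / [3]
  Insert 3 (step 7): P = [2, 3, 7, 8] / [4] / [5] / [6];  Q = [1, 4, 5, 6] / [2] / [3] / [7]
  Insert 1 (step 8): P = [1, 3, 7, 8] / [2] / [4] / [5] / [6];  Q = [1, 4, 5, 6] / [2] / [3] / [7] / [8]
Final shape: (4, 1, 1, 1, 1).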